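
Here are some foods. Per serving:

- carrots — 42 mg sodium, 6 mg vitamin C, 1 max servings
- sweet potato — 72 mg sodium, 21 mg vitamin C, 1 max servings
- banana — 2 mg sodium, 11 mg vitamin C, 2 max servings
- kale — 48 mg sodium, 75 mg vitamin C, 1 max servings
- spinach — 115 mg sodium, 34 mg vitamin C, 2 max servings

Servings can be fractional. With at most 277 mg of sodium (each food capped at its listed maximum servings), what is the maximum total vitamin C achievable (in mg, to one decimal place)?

163.5 mg

Vitamin C per mg sodium: banana 5.5, kale 1.562, spinach 0.2957, sweet potato 0.2917, carrots 0.1429.
Take 2 servings of banana: uses 4 mg sodium, +22.0 mg vitamin C (running total 22.0 mg).
Take 1 serving of kale: uses 48 mg sodium, +75.0 mg vitamin C (running total 97.0 mg).
Take 1.957 servings of spinach: uses 225 mg sodium, +66.5 mg vitamin C (running total 163.5 mg).
Greedy by best ratio exhausts the sodium allowance optimally: 163.5 mg.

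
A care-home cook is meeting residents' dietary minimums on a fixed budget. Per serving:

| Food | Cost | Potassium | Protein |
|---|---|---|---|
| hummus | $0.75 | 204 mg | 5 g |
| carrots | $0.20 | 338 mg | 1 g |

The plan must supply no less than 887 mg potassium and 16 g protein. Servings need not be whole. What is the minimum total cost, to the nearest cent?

$2.44

An LP optimum is at a vertex; with two nutrient constraints at most two foods are used. Check each candidate.
hummus only: max(887/204, 16/5) = 4.348 servings → $3.26.
carrots only: max(887/338, 16/1) = 16 servings → $3.20.
hummus + carrots with both tight: 3.042 servings and 0.788 servings → $2.44.
Cheapest feasible corner: $2.44.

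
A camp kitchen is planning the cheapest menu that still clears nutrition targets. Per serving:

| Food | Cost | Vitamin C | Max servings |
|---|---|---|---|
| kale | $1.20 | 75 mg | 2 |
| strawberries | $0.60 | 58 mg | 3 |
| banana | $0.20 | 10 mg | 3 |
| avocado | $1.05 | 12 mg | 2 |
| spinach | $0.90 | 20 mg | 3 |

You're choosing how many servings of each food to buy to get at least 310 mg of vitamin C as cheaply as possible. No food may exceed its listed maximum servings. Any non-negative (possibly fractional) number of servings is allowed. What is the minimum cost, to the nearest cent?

$3.98

Cost per mg of vitamin C: strawberries $0.0103, kale $0.0160, banana $0.0200, spinach $0.0450, avocado $0.0875.
Take 3 servings of strawberries: +174.0 mg vitamin C for $1.80 (total $1.80, still need 136.0 mg).
Take 1.813 servings of kale: +136.0 mg vitamin C for $2.18 (total $3.98, still need 0.0 mg).
Filling from the cheapest source first is optimal under one linear minimum: $3.98.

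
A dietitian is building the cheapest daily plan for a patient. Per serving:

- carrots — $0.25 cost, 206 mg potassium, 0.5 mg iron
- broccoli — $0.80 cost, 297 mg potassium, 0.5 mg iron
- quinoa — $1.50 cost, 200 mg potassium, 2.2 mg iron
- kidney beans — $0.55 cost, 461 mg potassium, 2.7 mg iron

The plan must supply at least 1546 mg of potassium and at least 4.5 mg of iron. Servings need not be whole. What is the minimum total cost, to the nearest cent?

This is a tiny linear program; its minimum lies at a vertex of the feasible set. List the vertices and price them.
carrots only: max(1546/206, 4.5/0.5) = 9 servings → $2.25.
broccoli only: max(1546/297, 4.5/0.5) = 9 servings → $7.20.
quinoa only: max(1546/200, 4.5/2.2) = 7.73 servings → $11.60.
kidney beans only: max(1546/461, 4.5/2.7) = 3.354 servings → $1.84.
carrots + broccoli with both targets exact would need a negative amount; discard.
carrots + quinoa with both tight: 7.082 servings and 0.436 servings → $2.42.
carrots + kidney beans with both tight: 6.447 servings and 0.4728 servings → $1.87.
broccoli + quinoa with both tight: 4.52 servings and 1.018 servings → $5.14.
broccoli + kidney beans with both tight: 3.675 servings and 0.9862 servings → $3.48.
quinoa + kidney beans: the both-tight solution has a negative serving — not a feasible corner.
The minimum over all feasible corners is $1.84.

$1.84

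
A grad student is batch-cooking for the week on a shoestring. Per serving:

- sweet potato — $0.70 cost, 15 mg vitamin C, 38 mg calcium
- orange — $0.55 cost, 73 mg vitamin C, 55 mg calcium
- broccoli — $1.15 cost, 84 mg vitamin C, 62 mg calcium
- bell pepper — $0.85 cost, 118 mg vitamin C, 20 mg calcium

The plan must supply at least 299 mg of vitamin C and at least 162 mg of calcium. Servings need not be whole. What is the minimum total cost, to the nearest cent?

The cheapest plan sits at a corner of the feasible region — with two constraints it uses at most two foods.
sweet potato only: max(299/15, 162/38) = 19.93 servings → $13.95.
orange only: max(299/73, 162/55) = 4.096 servings → $2.25.
broccoli only: max(299/84, 162/62) = 3.56 servings → $4.09.
bell pepper only: max(299/118, 162/20) = 8.1 servings → $6.88.
sweet potato + orange with both targets exact would need a negative amount; discard.
sweet potato + broccoli: intersection lies outside the first quadrant.
sweet potato + bell pepper with both tight: 3.14 servings and 2.135 servings → $4.01.
orange + broccoli: the both-tight solution has a negative serving — not a feasible corner.
orange + bell pepper with both tight: 2.612 servings and 0.9183 servings → $2.22.
broccoli + bell pepper with both tight: 2.331 servings and 0.8747 servings → $3.42.
So the least-cost plan costs $2.22.

$2.22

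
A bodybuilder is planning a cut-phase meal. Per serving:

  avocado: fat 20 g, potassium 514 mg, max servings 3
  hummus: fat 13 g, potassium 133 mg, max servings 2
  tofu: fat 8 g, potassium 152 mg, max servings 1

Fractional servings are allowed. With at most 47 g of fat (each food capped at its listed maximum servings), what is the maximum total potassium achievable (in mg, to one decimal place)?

Potassium per g fat: avocado 25.7, tofu 19, hummus 10.23.
Take 2.35 servings of avocado: uses 47 g fat, +1207.9 mg potassium (running total 1207.9 mg).
Greedy by best ratio exhausts the fat allowance optimally: 1207.9 mg.

1207.9 mg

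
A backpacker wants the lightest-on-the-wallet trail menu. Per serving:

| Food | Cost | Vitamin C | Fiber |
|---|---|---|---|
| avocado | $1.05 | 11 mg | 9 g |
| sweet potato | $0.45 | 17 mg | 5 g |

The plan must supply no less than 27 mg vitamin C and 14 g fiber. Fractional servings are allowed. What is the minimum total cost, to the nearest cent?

An LP optimum is at a vertex; with two nutrient constraints at most two foods are used. Check each candidate.
avocado only: max(27/11, 14/9) = 2.455 servings → $2.58.
sweet potato only: max(27/17, 14/5) = 2.8 servings → $1.26.
avocado + sweet potato with both tight: 1.051 servings and 0.9082 servings → $1.51.
So the least-cost plan costs $1.26.

$1.26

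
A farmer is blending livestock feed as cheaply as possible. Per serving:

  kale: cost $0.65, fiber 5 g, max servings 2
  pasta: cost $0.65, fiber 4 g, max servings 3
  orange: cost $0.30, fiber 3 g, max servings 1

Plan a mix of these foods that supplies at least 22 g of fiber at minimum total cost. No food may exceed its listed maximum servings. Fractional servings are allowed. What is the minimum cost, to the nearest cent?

Cost per g of fiber: orange $0.1000, kale $0.1300, pasta $0.1625.
Take 1 serving of orange: +3.0 g fiber for $0.30 (total $0.30, still need 19.0 g).
Take 2 servings of kale: +10.0 g fiber for $1.30 (total $1.60, still need 9.0 g).
Take 2.25 servings of pasta: +9.0 g fiber for $1.46 (total $3.06, still need 0.0 g).
Filling from the cheapest source first is optimal under one linear minimum: $3.06.

$3.06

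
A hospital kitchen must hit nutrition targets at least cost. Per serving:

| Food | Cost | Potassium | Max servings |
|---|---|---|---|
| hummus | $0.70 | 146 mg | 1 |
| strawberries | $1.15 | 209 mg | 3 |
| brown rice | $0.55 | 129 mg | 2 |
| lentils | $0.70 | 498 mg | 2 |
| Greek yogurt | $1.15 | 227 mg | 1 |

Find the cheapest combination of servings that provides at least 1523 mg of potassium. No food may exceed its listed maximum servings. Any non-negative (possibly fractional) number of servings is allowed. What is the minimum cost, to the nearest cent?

$3.82

Cost per mg of potassium: lentils $0.0014, brown rice $0.0043, hummus $0.0048, Greek yogurt $0.0051, strawberries $0.0055.
Take 2 servings of lentils: +996.0 mg potassium for $1.40 (total $1.40, still need 527.0 mg).
Take 2 servings of brown rice: +258.0 mg potassium for $1.10 (total $2.50, still need 269.0 mg).
Take 1 serving of hummus: +146.0 mg potassium for $0.70 (total $3.20, still need 123.0 mg).
Take 0.5419 servings of Greek yogurt: +123.0 mg potassium for $0.62 (total $3.82, still need 0.0 mg).
Greedy by cheapest-per-mg is optimal for a single linear constraint, so the minimum cost is $3.82.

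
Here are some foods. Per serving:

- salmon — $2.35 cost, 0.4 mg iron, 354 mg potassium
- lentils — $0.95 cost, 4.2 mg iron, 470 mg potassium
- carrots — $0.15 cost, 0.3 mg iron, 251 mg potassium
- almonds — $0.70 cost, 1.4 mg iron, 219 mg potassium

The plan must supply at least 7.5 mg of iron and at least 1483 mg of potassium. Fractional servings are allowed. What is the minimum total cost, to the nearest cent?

With two linear requirements the optimum uses one or two foods; enumerate the corners.
salmon only: max(7.5/0.4, 1483/354) = 18.75 servings → $44.06.
lentils only: max(7.5/4.2, 1483/470) = 3.155 servings → $3.00.
carrots only: max(7.5/0.3, 1483/251) = 25 servings → $3.75.
almonds only: max(7.5/1.4, 1483/219) = 6.772 servings → $4.74.
salmon + lentils with both tight: 2.082 servings and 1.587 servings → $6.40.
salmon + carrots: intersection lies outside the first quadrant.
salmon + almonds with both tight: 1.063 servings and 5.053 servings → $6.04.
lentils + carrots with both tight: 1.574 servings and 2.961 servings → $1.94.
lentils + almonds with both targets exact would need a negative amount; discard.
carrots + almonds with both tight: 1.518 servings and 5.032 servings → $3.75.
Cheapest feasible corner: $1.94.

$1.94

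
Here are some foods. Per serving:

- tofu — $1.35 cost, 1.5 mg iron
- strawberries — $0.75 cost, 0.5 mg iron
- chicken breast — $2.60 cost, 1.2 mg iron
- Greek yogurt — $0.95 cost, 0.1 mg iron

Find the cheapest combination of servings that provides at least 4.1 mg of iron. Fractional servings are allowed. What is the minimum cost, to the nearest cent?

Cost per mg of iron: tofu $0.9000, strawberries $1.5000, chicken breast $2.1667, Greek yogurt $9.5000.
With no serving limits, use only tofu: 4.1 mg / 1.5 mg = 2.733 servings × $1.35 = $3.69.

$3.69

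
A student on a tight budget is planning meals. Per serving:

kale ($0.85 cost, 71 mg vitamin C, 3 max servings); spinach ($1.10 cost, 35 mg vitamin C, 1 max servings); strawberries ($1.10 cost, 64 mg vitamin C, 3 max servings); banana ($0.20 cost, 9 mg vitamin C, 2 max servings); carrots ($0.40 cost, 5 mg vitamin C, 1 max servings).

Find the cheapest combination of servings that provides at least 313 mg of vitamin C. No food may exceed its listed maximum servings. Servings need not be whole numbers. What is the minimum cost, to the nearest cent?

Cost per mg of vitamin C: kale $0.0120, strawberries $0.0172, banana $0.0222, spinach $0.0314, carrots $0.0800.
Take 3 servings of kale: +213.0 mg vitamin C for $2.55 (total $2.55, still need 100.0 mg).
Take 1.562 servings of strawberries: +100.0 mg vitamin C for $1.72 (total $4.27, still need 0.0 mg).
Filling from the cheapest source first is optimal under one linear minimum: $4.27.

$4.27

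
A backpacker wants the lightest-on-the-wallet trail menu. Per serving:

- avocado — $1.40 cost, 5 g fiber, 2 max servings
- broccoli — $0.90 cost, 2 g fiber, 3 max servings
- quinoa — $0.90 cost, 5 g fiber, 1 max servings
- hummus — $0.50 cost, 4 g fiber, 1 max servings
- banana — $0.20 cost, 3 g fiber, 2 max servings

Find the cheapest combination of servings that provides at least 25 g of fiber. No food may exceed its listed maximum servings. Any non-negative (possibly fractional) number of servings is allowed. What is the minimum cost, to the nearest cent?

Cost per g of fiber: banana $0.0667, hummus $0.1250, quinoa $0.1800, avocado $0.2800, broccoli $0.4500.
Take 2 servings of banana: +6.0 g fiber for $0.40 (total $0.40, still need 19.0 g).
Take 1 serving of hummus: +4.0 g fiber for $0.50 (total $0.90, still need 15.0 g).
Take 1 serving of quinoa: +5.0 g fiber for $0.90 (total $1.80, still need 10.0 g).
Take 2 servings of avocado: +10.0 g fiber for $2.80 (total $4.60, still need 0.0 g).
Greedy by cheapest-per-g is optimal for a single linear constraint, so the minimum cost is $4.60.

$4.60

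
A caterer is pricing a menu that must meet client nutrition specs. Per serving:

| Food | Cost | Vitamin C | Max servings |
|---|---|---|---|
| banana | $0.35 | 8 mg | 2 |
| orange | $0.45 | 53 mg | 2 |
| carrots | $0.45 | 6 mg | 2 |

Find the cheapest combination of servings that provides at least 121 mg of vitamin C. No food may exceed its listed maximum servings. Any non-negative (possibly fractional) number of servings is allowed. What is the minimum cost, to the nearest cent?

Cost per mg of vitamin C: orange $0.0085, banana $0.0437, carrots $0.0750.
Take 2 servings of orange: +106.0 mg vitamin C for $0.90 (total $0.90, still need 15.0 mg).
Take 1.875 servings of banana: +15.0 mg vitamin C for $0.66 (total $1.56, still need 0.0 mg).
Filling from the cheapest source first is optimal under one linear minimum: $1.56.

$1.56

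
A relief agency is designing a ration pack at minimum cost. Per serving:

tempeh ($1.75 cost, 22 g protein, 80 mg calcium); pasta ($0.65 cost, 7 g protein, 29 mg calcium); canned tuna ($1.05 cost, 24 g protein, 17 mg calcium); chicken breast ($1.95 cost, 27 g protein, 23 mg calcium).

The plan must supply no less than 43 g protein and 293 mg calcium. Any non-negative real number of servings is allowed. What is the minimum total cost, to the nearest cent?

At the optimum either one food covers both requirements or two foods hit both targets exactly; no other combination can be cheaper.
tempeh only: max(43/22, 293/80) = 3.663 servings → $6.41.
pasta only: max(43/7, 293/29) = 10.1 servings → $6.57.
canned tuna only: max(43/24, 293/17) = 17.24 servings → $18.10.
chicken breast only: max(43/27, 293/23) = 12.74 servings → $24.84.
tempeh + pasta with both targets exact would need a negative amount; discard.
tempeh + canned tuna: intersection lies outside the first quadrant.
tempeh + chicken breast with both targets exact would need a negative amount; discard.
pasta + canned tuna: intersection lies outside the first quadrant.
pasta + chicken breast with both targets exact would need a negative amount; discard.
canned tuna + chicken breast with both targets exact would need a negative amount; discard.
The minimum over all feasible corners is $6.41.

$6.41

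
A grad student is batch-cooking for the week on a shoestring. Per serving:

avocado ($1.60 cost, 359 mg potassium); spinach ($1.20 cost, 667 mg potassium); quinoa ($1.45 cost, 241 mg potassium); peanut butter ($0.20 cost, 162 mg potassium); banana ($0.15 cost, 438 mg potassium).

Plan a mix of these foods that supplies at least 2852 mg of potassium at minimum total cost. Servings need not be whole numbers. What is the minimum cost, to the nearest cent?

Cost per mg of potassium: banana $0.0003, peanut butter $0.0012, spinach $0.0018, avocado $0.0045, quinoa $0.0060.
With no serving limits, use only banana: 2852 mg / 438 mg = 6.511 servings × $0.15 = $0.98.

$0.98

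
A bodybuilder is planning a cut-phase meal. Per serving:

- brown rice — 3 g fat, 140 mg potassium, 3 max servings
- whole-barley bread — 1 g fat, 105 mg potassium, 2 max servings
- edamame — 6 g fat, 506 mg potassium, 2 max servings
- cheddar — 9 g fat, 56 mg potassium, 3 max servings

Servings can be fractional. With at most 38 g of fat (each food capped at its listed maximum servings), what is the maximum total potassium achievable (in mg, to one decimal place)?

Potassium per g fat: whole-barley bread 105, edamame 84.33, brown rice 46.67, cheddar 6.222.
Take 2 servings of whole-barley bread: uses 2 g fat, +210.0 mg potassium (running total 210.0 mg).
Take 2 servings of edamame: uses 12 g fat, +1012.0 mg potassium (running total 1222.0 mg).
Take 3 servings of brown rice: uses 9 g fat, +420.0 mg potassium (running total 1642.0 mg).
Take 1.667 servings of cheddar: uses 15 g fat, +93.3 mg potassium (running total 1735.3 mg).
Greedy by best ratio exhausts the fat allowance optimally: 1735.3 mg.

1735.3 mg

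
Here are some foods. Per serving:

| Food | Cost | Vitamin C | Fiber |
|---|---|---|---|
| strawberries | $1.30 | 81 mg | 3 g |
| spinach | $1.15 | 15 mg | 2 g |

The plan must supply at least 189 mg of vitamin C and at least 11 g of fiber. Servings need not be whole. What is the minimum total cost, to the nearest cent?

$4.77

A basic optimal solution has at most two foods positive. Try each food alone and each pair with both targets met exactly.
strawberries only: max(189/81, 11/3) = 3.667 servings → $4.77.
spinach only: max(189/15, 11/2) = 12.6 servings → $14.49.
strawberries + spinach with both tight: 1.821 servings and 2.769 servings → $5.55.
So the least-cost plan costs $4.77.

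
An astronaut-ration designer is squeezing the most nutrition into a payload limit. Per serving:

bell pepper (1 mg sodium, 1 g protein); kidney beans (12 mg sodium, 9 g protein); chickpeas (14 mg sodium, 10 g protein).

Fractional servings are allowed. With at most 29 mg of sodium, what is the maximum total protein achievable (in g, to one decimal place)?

29.0 g

Protein per mg sodium: bell pepper 1, kidney beans 0.75, chickpeas 0.7143.
With no serving limits, spend the whole sodium allowance on bell pepper: 29 mg / 1 mg × 1 g = 29.0 g.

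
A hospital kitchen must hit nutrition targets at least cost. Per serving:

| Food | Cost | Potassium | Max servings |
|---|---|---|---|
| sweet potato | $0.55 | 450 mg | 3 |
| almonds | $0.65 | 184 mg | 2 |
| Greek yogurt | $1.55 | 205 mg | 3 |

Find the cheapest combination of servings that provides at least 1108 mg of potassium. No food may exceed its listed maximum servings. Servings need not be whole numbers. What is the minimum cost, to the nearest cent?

$1.35

Cost per mg of potassium: sweet potato $0.0012, almonds $0.0035, Greek yogurt $0.0076.
Take 2.462 servings of sweet potato: +1108.0 mg potassium for $1.35 (total $1.35, still need 0.0 mg).
Greedy by cheapest-per-mg is optimal for a single linear constraint, so the minimum cost is $1.35.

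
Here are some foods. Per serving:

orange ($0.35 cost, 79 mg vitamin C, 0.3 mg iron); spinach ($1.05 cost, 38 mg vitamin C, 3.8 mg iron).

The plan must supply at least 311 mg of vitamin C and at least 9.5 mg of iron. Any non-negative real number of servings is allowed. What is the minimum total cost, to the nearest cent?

$3.38

Compare the cost at each extreme point of the feasible region.
orange only: max(311/79, 9.5/0.3) = 31.67 servings → $11.08.
spinach only: max(311/38, 9.5/3.8) = 8.184 servings → $8.59.
orange + spinach with both tight: 2.842 servings and 2.276 servings → $3.38.
The minimum over all feasible corners is $3.38.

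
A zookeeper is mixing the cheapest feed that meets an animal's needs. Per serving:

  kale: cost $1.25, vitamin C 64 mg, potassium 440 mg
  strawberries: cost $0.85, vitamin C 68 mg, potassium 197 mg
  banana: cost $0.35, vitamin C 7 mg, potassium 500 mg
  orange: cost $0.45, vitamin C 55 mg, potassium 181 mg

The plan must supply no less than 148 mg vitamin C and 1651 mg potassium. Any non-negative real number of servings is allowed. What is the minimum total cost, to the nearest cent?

Compare the cost at each extreme point of the feasible region.
kale only: max(148/64, 1651/440) = 3.752 servings → $4.69.
strawberries only: max(148/68, 1651/197) = 8.381 servings → $7.12.
banana only: max(148/7, 1651/500) = 21.14 servings → $7.40.
orange only: max(148/55, 1651/181) = 9.122 servings → $4.10.
kale + strawberries: intersection lies outside the first quadrant.
kale + banana with both tight: 2.159 servings and 1.402 servings → $3.19.
kale + orange with both targets exact would need a negative amount; discard.
strawberries + banana with both tight: 1.914 servings and 2.548 servings → $2.52.
strawberries + orange: the both-tight solution has a negative serving — not a feasible corner.
banana + orange with both tight: 2.44 servings and 2.38 servings → $1.93.
The minimum over all feasible corners is $1.93.

$1.93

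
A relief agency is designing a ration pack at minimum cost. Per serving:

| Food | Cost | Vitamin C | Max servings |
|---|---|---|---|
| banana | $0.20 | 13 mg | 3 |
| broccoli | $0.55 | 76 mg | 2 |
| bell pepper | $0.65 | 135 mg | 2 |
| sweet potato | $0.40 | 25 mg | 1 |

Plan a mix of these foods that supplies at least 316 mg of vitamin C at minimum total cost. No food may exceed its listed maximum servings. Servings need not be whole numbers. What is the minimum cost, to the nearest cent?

$1.63

Cost per mg of vitamin C: bell pepper $0.0048, broccoli $0.0072, banana $0.0154, sweet potato $0.0160.
Take 2 servings of bell pepper: +270.0 mg vitamin C for $1.30 (total $1.30, still need 46.0 mg).
Take 0.6053 servings of broccoli: +46.0 mg vitamin C for $0.33 (total $1.63, still need 0.0 mg).
Filling from the cheapest source first is optimal under one linear minimum: $1.63.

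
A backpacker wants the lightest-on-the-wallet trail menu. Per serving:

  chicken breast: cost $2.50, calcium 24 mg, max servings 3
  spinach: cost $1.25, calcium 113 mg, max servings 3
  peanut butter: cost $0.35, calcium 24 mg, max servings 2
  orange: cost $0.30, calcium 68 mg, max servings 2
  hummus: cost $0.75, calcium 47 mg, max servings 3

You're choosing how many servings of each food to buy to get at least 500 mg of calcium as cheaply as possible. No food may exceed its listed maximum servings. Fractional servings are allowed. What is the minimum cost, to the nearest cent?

Cost per mg of calcium: orange $0.0044, spinach $0.0111, peanut butter $0.0146, hummus $0.0160, chicken breast $0.1042.
Take 2 servings of orange: +136.0 mg calcium for $0.60 (total $0.60, still need 364.0 mg).
Take 3 servings of spinach: +339.0 mg calcium for $3.75 (total $4.35, still need 25.0 mg).
Take 1.042 servings of peanut butter: +25.0 mg calcium for $0.36 (total $4.71, still need 0.0 mg).
Filling from the cheapest source first is optimal under one linear minimum: $4.71.

$4.71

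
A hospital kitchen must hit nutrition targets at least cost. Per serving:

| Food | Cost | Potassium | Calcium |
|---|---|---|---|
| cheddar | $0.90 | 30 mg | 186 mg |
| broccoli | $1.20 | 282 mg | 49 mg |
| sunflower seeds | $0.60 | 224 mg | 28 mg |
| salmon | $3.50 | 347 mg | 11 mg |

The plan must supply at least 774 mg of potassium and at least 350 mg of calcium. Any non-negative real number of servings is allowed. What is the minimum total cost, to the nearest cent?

$3.21

Check every corner: each single food scaled to meet both minima, and each pair solved so both constraints bind.
cheddar only: max(774/30, 350/186) = 25.8 servings → $23.22.
broccoli only: max(774/282, 350/49) = 7.143 servings → $8.57.
sunflower seeds only: max(774/224, 350/28) = 12.5 servings → $7.50.
salmon only: max(774/347, 350/11) = 31.82 servings → $111.36.
cheddar + broccoli with both tight: 1.192 servings and 2.618 servings → $4.21.
cheddar + sunflower seeds with both tight: 1.39 servings and 3.269 servings → $3.21.
cheddar + salmon with both tight: 1.759 servings and 2.078 servings → $8.86.
broccoli + sunflower seeds: intersection lies outside the first quadrant.
broccoli + salmon: the both-tight solution has a negative serving — not a feasible corner.
sunflower seeds + salmon: intersection lies outside the first quadrant.
So the least-cost plan costs $3.21.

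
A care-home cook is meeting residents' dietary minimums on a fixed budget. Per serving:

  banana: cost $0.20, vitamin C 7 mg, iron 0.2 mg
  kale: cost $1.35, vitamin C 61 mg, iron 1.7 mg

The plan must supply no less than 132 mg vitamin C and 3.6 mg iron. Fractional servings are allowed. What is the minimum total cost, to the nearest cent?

This is a tiny linear program; its minimum lies at a vertex of the feasible set. List the vertices and price them.
banana only: max(132/7, 3.6/0.2) = 18.86 servings → $3.77.
kale only: max(132/61, 3.6/1.7) = 2.164 servings → $2.92.
banana + kale: the both-tight solution has a negative serving — not a feasible corner.
The minimum over all feasible corners is $2.92.

$2.92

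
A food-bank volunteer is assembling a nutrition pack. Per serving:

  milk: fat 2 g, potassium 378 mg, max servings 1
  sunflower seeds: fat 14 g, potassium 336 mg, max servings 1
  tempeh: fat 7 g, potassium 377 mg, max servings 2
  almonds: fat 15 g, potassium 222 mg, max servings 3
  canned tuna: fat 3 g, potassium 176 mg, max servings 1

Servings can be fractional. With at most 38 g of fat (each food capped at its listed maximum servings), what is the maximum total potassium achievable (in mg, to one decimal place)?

1718.0 mg

Potassium per g fat: milk 189, canned tuna 58.67, tempeh 53.86, sunflower seeds 24, almonds 14.8.
Take 1 serving of milk: uses 2 g fat, +378.0 mg potassium (running total 378.0 mg).
Take 1 serving of canned tuna: uses 3 g fat, +176.0 mg potassium (running total 554.0 mg).
Take 2 servings of tempeh: uses 14 g fat, +754.0 mg potassium (running total 1308.0 mg).
Take 1 serving of sunflower seeds: uses 14 g fat, +336.0 mg potassium (running total 1644.0 mg).
Take 0.3333 servings of almonds: uses 5 g fat, +74.0 mg potassium (running total 1718.0 mg).
Greedy by best ratio exhausts the fat allowance optimally: 1718.0 mg.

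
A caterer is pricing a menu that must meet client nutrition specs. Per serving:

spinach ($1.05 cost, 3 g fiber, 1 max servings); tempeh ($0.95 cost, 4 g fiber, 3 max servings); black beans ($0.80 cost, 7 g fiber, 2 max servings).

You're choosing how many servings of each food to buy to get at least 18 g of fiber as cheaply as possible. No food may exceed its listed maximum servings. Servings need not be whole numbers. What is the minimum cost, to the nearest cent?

$2.55

Cost per g of fiber: black beans $0.1143, tempeh $0.2375, spinach $0.3500.
Take 2 servings of black beans: +14.0 g fiber for $1.60 (total $1.60, still need 4.0 g).
Take 1 serving of tempeh: +4.0 g fiber for $0.95 (total $2.55, still need 0.0 g).
Filling from the cheapest source first is optimal under one linear minimum: $2.55.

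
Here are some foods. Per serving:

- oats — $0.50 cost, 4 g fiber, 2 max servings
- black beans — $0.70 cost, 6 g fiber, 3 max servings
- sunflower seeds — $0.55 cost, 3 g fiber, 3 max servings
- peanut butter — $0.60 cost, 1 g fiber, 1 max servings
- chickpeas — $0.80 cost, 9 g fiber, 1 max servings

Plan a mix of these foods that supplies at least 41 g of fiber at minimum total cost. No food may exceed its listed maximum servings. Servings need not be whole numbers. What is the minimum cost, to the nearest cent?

$5.00

Cost per g of fiber: chickpeas $0.0889, black beans $0.1167, oats $0.1250, sunflower seeds $0.1833, peanut butter $0.6000.
Take 1 serving of chickpeas: +9.0 g fiber for $0.80 (total $0.80, still need 32.0 g).
Take 3 servings of black beans: +18.0 g fiber for $2.10 (total $2.90, still need 14.0 g).
Take 2 servings of oats: +8.0 g fiber for $1.00 (total $3.90, still need 6.0 g).
Take 2 servings of sunflower seeds: +6.0 g fiber for $1.10 (total $5.00, still need 0.0 g).
Greedy by cheapest-per-g is optimal for a single linear constraint, so the minimum cost is $5.00.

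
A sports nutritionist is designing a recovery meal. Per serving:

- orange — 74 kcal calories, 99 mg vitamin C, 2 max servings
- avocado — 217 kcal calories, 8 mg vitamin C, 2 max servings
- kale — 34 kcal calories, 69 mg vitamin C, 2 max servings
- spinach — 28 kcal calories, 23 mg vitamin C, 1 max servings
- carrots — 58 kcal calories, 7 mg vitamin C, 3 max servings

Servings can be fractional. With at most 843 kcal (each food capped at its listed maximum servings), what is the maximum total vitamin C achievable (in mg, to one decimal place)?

395.7 mg

Vitamin C per kcal: kale 2.029, orange 1.338, spinach 0.8214, carrots 0.1207, avocado 0.03687.
Take 2 servings of kale: uses 68 kcal, +138.0 mg vitamin C (running total 138.0 mg).
Take 2 servings of orange: uses 148 kcal, +198.0 mg vitamin C (running total 336.0 mg).
Take 1 serving of spinach: uses 28 kcal, +23.0 mg vitamin C (running total 359.0 mg).
Take 3 servings of carrots: uses 174 kcal, +21.0 mg vitamin C (running total 380.0 mg).
Take 1.959 servings of avocado: uses 425 kcal, +15.7 mg vitamin C (running total 395.7 mg).
Filling greedily by vitamin C-per-kcal is optimal for one linear limit, giving 395.7 mg.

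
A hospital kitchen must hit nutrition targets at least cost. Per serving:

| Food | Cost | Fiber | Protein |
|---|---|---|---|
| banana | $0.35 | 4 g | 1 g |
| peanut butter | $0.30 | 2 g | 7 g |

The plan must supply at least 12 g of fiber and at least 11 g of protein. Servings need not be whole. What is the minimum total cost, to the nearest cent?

For a min-cost LP with two ≥-constraints, a basic feasible solution has at most two positive variables.
banana only: max(12/4, 11/1) = 11 servings → $3.85.
peanut butter only: max(12/2, 11/7) = 6 servings → $1.80.
banana + peanut butter with both tight: 2.385 servings and 1.231 servings → $1.20.
The minimum over all feasible corners is $1.20.

$1.20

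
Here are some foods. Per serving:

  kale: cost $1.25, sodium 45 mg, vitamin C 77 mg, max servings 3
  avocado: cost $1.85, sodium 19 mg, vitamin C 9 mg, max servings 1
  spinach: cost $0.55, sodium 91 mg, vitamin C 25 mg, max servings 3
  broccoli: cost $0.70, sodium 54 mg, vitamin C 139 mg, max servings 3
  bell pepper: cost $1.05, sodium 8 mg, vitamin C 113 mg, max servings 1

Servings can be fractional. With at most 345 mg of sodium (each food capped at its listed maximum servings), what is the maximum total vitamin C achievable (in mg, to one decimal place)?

775.8 mg

Vitamin C per mg sodium: bell pepper 14.12, broccoli 2.574, kale 1.711, avocado 0.4737, spinach 0.2747.
Take 1 serving of bell pepper: uses 8 mg sodium, +113.0 mg vitamin C (running total 113.0 mg).
Take 3 servings of broccoli: uses 162 mg sodium, +417.0 mg vitamin C (running total 530.0 mg).
Take 3 servings of kale: uses 135 mg sodium, +231.0 mg vitamin C (running total 761.0 mg).
Take 1 serving of avocado: uses 19 mg sodium, +9.0 mg vitamin C (running total 770.0 mg).
Take 0.2308 servings of spinach: uses 21 mg sodium, +5.8 mg vitamin C (running total 775.8 mg).
Greedy by best ratio exhausts the sodium allowance optimally: 775.8 mg.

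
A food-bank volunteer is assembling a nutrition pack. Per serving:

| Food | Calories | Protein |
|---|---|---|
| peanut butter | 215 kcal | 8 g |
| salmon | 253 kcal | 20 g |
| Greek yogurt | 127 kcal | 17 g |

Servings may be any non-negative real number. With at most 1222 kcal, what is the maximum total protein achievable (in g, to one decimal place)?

163.6 g

Protein per kcal: Greek yogurt 0.1339, salmon 0.07905, peanut butter 0.03721.
With no serving limits, spend the whole calories allowance on Greek yogurt: 1222 kcal / 127 kcal × 17 g = 163.6 g.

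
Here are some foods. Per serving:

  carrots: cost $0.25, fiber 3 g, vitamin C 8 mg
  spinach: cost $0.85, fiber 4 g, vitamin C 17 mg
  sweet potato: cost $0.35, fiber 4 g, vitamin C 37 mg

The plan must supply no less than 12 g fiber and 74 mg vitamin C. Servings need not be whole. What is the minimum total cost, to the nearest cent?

$1.03

Check every corner: each single food scaled to meet both minima, and each pair solved so both constraints bind.
carrots only: max(12/3, 74/8) = 9.25 servings → $2.31.
spinach only: max(12/4, 74/17) = 4.353 servings → $3.70.
sweet potato only: max(12/4, 74/37) = 3 servings → $1.05.
carrots + spinach: the both-tight solution has a negative serving — not a feasible corner.
carrots + sweet potato with both tight: 1.873 servings and 1.595 servings → $1.03.
spinach + sweet potato with both tight: 1.85 servings and 1.15 servings → $1.98.
The minimum over all feasible corners is $1.03.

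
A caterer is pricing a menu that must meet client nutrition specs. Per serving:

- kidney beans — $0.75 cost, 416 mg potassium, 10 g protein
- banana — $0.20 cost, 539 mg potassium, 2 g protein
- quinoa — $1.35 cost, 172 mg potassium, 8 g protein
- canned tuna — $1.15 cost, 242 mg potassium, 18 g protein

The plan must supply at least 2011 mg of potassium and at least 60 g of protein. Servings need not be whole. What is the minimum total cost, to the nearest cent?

An LP optimum is at a vertex; with two nutrient constraints at most two foods are used. Check each candidate.
kidney beans only: max(2011/416, 60/10) = 6 servings → $4.50.
banana only: max(2011/539, 60/2) = 30 servings → $6.00.
quinoa only: max(2011/172, 60/8) = 11.69 servings → $15.78.
canned tuna only: max(2011/242, 60/18) = 8.31 servings → $9.56.
kidney beans + banana: the both-tight solution has a negative serving — not a feasible corner.
kidney beans + quinoa with both tight: 3.587 servings and 3.016 servings → $6.76.
kidney beans + canned tuna with both tight: 4.277 servings and 0.957 servings → $4.31.
banana + quinoa with both tight: 1.454 servings and 7.137 servings → $9.93.
banana + canned tuna with both tight: 2.352 servings and 3.072 servings → $4.00.
quinoa + canned tuna: intersection lies outside the first quadrant.
Cheapest feasible corner: $4.00.

$4.00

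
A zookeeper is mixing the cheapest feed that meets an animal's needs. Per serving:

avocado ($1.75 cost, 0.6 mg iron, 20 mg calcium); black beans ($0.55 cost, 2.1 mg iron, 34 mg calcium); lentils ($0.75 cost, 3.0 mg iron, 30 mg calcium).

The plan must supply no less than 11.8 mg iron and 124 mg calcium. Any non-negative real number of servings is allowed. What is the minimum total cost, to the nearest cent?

$2.96

The cheapest plan sits at a corner of the feasible region — with two constraints it uses at most two foods.
avocado only: max(11.8/0.6, 124/20) = 19.67 servings → $34.42.
black beans only: max(11.8/2.1, 124/34) = 5.619 servings → $3.09.
lentils only: max(11.8/3.0, 124/30) = 4.133 servings → $3.10.
avocado + black beans: intersection lies outside the first quadrant.
avocado + lentils with both tight: 0.4286 servings and 3.848 servings → $3.64.
black beans + lentils with both tight: 0.4615 servings and 3.61 servings → $2.96.
So the least-cost plan costs $2.96.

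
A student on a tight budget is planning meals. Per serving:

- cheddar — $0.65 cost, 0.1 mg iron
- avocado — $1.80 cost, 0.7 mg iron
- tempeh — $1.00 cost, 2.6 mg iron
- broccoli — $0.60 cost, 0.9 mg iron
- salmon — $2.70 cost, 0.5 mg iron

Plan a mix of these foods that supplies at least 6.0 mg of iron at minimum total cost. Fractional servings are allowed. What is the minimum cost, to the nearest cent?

$2.31

Cost per mg of iron: tempeh $0.3846, broccoli $0.6667, avocado $2.5714, salmon $5.4000, cheddar $6.5000.
With no serving limits, use only tempeh: 6.0 mg / 2.6 mg = 2.308 servings × $1.00 = $2.31.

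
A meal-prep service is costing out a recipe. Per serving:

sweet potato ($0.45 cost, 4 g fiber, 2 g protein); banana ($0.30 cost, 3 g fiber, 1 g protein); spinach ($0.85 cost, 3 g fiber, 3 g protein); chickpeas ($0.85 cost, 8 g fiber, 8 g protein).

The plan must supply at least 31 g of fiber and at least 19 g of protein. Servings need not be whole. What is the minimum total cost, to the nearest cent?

A basic optimal solution has at most two foods positive. Try each food alone and each pair with both targets met exactly.
sweet potato only: max(31/4, 19/2) = 9.5 servings → $4.28.
banana only: max(31/3, 19/1) = 19 servings → $5.70.
spinach only: max(31/3, 19/3) = 10.33 servings → $8.78.
chickpeas only: max(31/8, 19/8) = 3.875 servings → $3.29.
sweet potato + banana: the both-tight solution has a negative serving — not a feasible corner.
sweet potato + spinach with both tight: 6 servings and 2.333 servings → $4.68.
sweet potato + chickpeas with both tight: 6 servings and 0.875 servings → $3.44.
banana + spinach with both tight: 6 servings and 4.333 servings → $5.48.
banana + chickpeas with both tight: 6 servings and 1.625 servings → $3.18.
spinach + chickpeas (both tight): parallel constraints — no distinct corner.
So the least-cost plan costs $3.18.

$3.18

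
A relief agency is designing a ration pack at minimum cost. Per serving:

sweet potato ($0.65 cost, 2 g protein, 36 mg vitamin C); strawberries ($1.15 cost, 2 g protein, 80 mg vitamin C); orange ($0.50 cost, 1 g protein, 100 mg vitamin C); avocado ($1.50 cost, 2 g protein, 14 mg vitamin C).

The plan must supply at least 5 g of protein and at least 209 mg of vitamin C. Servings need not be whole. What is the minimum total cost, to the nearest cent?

A basic optimal solution has at most two foods positive. Try each food alone and each pair with both targets met exactly.
sweet potato only: max(5/2, 209/36) = 5.806 servings → $3.77.
strawberries only: max(5/2, 209/80) = 2.612 servings → $3.00.
orange only: max(5/1, 209/100) = 5 servings → $2.50.
avocado only: max(5/2, 209/14) = 14.93 servings → $22.39.
sweet potato + strawberries: the both-tight solution has a negative serving — not a feasible corner.
sweet potato + orange with both tight: 1.774 servings and 1.451 servings → $1.88.
sweet potato + avocado with both targets exact would need a negative amount; discard.
strawberries + orange with both tight: 2.425 servings and 0.15 servings → $2.86.
strawberries + avocado with both targets exact would need a negative amount; discard.
orange + avocado with both tight: 1.871 servings and 1.565 servings → $3.28.
So the least-cost plan costs $1.88.

$1.88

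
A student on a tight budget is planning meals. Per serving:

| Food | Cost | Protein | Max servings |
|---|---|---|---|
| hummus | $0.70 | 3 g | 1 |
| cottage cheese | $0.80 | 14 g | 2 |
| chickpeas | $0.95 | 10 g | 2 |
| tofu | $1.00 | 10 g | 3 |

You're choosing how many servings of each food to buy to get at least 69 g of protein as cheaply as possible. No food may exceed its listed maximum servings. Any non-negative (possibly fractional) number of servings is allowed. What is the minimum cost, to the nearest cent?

$5.60

Cost per g of protein: cottage cheese $0.0571, chickpeas $0.0950, tofu $0.1000, hummus $0.2333.
Take 2 servings of cottage cheese: +28.0 g protein for $1.60 (total $1.60, still need 41.0 g).
Take 2 servings of chickpeas: +20.0 g protein for $1.90 (total $3.50, still need 21.0 g).
Take 2.1 servings of tofu: +21.0 g protein for $2.10 (total $5.60, still need 0.0 g).
Filling from the cheapest source first is optimal under one linear minimum: $5.60.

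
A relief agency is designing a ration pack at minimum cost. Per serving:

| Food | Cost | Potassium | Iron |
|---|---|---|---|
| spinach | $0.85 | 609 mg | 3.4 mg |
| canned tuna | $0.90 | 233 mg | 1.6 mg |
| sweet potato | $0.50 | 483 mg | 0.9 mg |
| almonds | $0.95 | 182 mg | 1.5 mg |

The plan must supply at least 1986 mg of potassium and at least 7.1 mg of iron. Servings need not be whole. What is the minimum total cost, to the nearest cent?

Two binding constraints pin down two serving amounts, so the optimal mix uses at most two foods. The candidates are each food alone (scaled to the tighter of potassium/iron) and each pair with both constraints tight.
spinach only: max(1986/609, 7.1/3.4) = 3.261 servings → $2.77.
canned tuna only: max(1986/233, 7.1/1.6) = 8.524 servings → $7.67.
sweet potato only: max(1986/483, 7.1/0.9) = 7.889 servings → $3.94.
almonds only: max(1986/182, 7.1/1.5) = 10.91 servings → $10.37.
spinach + canned tuna with both targets exact would need a negative amount; discard.
spinach + sweet potato with both tight: 1.501 servings and 2.22 servings → $2.39.
spinach + almonds: intersection lies outside the first quadrant.
canned tuna + sweet potato with both tight: 2.916 servings and 2.705 servings → $3.98.
canned tuna + almonds with both targets exact would need a negative amount; discard.
sweet potato + almonds with both tight: 3.008 servings and 2.928 servings → $4.29.
The minimum over all feasible corners is $2.39.

$2.39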